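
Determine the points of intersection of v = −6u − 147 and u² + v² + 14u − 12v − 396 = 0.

(−27, 15) and (−23, −9)

Express v = −6u − 147 and substitute into the circle:
37u² + 1850u + 22977 = 0  ⟹  u² + 50u + 621 = 0
u = −23 or u = −27, giving (−23, −9) and (−27, 15).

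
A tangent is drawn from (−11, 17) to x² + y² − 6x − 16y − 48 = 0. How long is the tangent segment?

2√39

Centre (3, 8), r² = 121. |PO|² = (−14)² + (9)² = 277.
Power of the point: PT² = |PO|² − r² = 156, so PT = 2√39.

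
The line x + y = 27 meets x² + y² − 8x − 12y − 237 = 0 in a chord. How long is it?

Centre (4, 6), r² = 289. Perpendicular distance d from centre to line = |−17| / √2 = 17/√2.
Chord = 2√(r² − d²) = 2·√(289/2) = 17√2.

17√2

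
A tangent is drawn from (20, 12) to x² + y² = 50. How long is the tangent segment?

√494

With centre O = (0, 0), |OP|² = 544 and r² = 50.
Power of the point: PT² = |PO|² − r² = 494, so PT = √494.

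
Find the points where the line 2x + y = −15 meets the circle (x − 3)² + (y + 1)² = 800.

From the line, y = −2x − 15. Substituting:
5x² + 50x − 595 = 0  ⟹  x² + 10x − 119 = 0
x = 7 or x = −17, giving (7, −29) and (−17, 19).

(−17, 19) and (7, −29)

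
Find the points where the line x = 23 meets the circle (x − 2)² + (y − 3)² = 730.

(23, −14) and (23, 20)

The line gives x = 23. Substituting into the circle:
y² − 6y − 280 = 0
y = 20 or y = −14, giving (23, 20) and (23, −14).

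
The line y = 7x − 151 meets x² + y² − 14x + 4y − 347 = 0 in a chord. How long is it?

Centre (7, −2), r² = 400. Perpendicular distance d from centre to line = |−100| / √50 = 100/√50.
Chord = 2√(r² − d²) = 2·√(200) = 20√2.

20√2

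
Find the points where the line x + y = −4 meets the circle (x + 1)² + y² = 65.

(−8, 4) and (3, −7)

Express y = −x − 4 and substitute into the circle:
2x² + 10x − 48 = 0  ⟹  x² + 5x − 24 = 0
x = 3 or x = −8, giving (3, −7) and (−8, 4).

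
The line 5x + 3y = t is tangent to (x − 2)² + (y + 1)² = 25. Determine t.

Tangency holds when the distance from the centre (2, −1) to the line equals the radius 5:
|5·2 + 3·(−1) − t| / √34 = 5
|t − (7)| = 5√34.

t = 7 ± 5√34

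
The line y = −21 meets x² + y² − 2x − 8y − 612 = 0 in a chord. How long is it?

4

Express y = −21 and substitute into the circle:
x² − 2x − 3 = 0
x = 3 or x = −1, giving (3, −21) and (−1, −21).
Chord length = distance between (3, −21) and (−1, −21) = √16 = 4.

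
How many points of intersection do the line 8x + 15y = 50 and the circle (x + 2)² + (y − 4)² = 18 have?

Substituting the line into the circle gives 289x² + 1060x − 3050 = 0.
Discriminant = (1060)² − 4·289·(−3050) = 4649400 > 0.
Two real roots: the line is a secant.

2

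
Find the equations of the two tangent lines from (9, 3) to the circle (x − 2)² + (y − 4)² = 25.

A line y − (3) = m(x − (9)) is tangent when its distance from (2, 4) is 5:
[m·(−7) − (1)]² = 25(m² + 1)
12m² + 7m − 12 = 0, so m = −4/3 or m = 3/4.
Through (9, 3) these give 4x + 3y = 45 and 3x − 4y = 15.

4x + 3y = 45 and 3x − 4y = 15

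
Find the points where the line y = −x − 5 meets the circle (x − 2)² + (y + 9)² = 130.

Substitute y = −x − 5:
2x² − 12x − 110 = 0  ⟹  x² − 6x − 55 = 0
x = 11 or x = −5, giving (11, −16) and (−5, 0).

(−5, 0) and (11, −16)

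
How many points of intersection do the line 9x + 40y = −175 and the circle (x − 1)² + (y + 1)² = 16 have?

2

Centre (1, −1), r² = 16. Distance² from centre to line = (144)²/1681 = 20736/1681.
Since d² < r², the line cuts the circle twice.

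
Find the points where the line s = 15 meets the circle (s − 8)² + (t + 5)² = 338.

(15, −22) and (15, 12)

The line gives s = 15. Substituting into the circle:
t² + 10t − 264 = 0
t = 12 or t = −22, giving (15, 12) and (15, −22).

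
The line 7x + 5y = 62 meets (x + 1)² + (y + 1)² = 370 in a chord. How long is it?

Centre (−1, −1), r² = 370. Perpendicular distance d from centre to line = |−74| / √74 = 74/√74.
Chord = 2√(r² − d²) = 2·√(296) = 4√74.

4√74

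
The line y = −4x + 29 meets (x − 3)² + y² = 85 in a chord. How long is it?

The distance from (3, 0) to the line is 17/√17, and r² = 85.
Half the chord is √(r² − d²) = √(68), so the full chord is 4√17.

4√17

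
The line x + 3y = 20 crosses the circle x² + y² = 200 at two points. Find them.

(−10, 10) and (14, 2)

Substitute y = (20 − x)/3:
10x² − 40x − 1400 = 0  ⟹  x² − 4x − 140 = 0
x = 14 or x = −10, giving (14, 2) and (−10, 10).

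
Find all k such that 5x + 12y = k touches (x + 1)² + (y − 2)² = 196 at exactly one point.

k = −163 or k = 201

The line touches the circle iff its distance from (−1, 2) is 14:
|5·(−1) + 12·2 − k| / √169 = 14
|k − (19)| = 14·13, so k = 201 or k = −163.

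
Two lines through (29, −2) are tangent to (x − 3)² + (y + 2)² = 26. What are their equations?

x − 5y = 39 and x + 5y = 19

A line y − (−2) = m(x − (29)) is tangent when its distance from (3, −2) is √26:
[m·(−26) − (0)]² = 26(m² + 1)
25m² − 1 = 0, so m = 1/5 or m = −1/5.
With m = 1/5: x − 5y = 39. With m = −1/5: x + 5y = 19.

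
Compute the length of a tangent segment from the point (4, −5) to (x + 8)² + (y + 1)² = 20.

2√35

The centre is (−8, −1) and r = 2√5. The square of the distance from P to the centre is 144 + 16 = 160.
Power of the point: PT² = |PO|² − r² = 140, so PT = 2√35.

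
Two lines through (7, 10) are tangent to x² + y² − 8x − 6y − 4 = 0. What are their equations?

Let a tangent through (7, 10) have slope m. Its distance from (4, 3) must equal √29:
[m·(−3) − (−7)]² = 29(m² + 1)
10m² + 21m − 10 = 0, so m = −5/2 or m = 2/5.
Through (7, 10) these give 5x + 2y = 55 and 2x − 5y = −36.

5x + 2y = 55 and 2x − 5y = −36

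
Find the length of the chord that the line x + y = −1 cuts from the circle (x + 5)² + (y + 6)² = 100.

10√2

From the line, y = −x − 1. Substituting:
2x² − 50 = 0  ⟹  x² − 25 = 0
x = 5 or x = −5, giving (5, −6) and (−5, 4).
Chord length = distance between (5, −6) and (−5, 4) = √200 = 10√2.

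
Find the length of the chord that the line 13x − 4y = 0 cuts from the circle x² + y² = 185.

2√185

Express y = (13x)/4 and substitute into the circle:
185x² − 2960 = 0  ⟹  x² − 16 = 0
x = 4 or x = −4, giving (4, 13) and (−4, −13).
Chord length = distance between (4, 13) and (−4, −13) = √740 = 2√185.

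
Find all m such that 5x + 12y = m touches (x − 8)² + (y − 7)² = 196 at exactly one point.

For a tangent, require d(centre, line) = r = 14.
|5·8 + 12·7 − m| / √169 = 14
|m − (124)| = 14·13, so m = 306 or m = −58.

m = −58 or m = 306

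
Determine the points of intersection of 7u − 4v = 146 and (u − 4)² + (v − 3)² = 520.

(10, −19) and (26, 9)

Substitute v = (−146 + 7u)/4:
65u² − 2340u + 16900 = 0  ⟹  u² − 36u + 260 = 0
u = 26 or u = 10, giving (26, 9) and (10, −19).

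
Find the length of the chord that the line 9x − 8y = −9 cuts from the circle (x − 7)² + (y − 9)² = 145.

2√145

The distance from (7, 9) to the line is 0/√145, and r² = 145.
Chord = 2√(r² − d²) = 2·√(145) = 2√145.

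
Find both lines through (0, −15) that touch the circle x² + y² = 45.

Let a tangent through (0, −15) have slope m. Its distance from (0, 0) must equal 3√5:
(0m − (15))² = 45(m² + 1)
m² − 4 = 0, so m = 2 or m = −2.
With m = 2: 2x − y = 15. With m = −2: 2x + y = −15.

2x − y = 15 and 2x + y = −15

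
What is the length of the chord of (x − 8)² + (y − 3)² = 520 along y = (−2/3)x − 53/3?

4√13

From the line, y = (−53 − 2x)/3. Substituting:
13x² + 104x − 260 = 0  ⟹  x² + 8x − 20 = 0
x = 2 or x = −10, giving (2, −19) and (−10, −11).
Chord length = distance between (2, −19) and (−10, −11) = √208 = 4√13.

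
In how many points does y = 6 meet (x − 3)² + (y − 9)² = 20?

d² = (0·3 + 1·9 − (6))² = 9; r² = 20.
Since d² < r², the line cuts the circle twice.

2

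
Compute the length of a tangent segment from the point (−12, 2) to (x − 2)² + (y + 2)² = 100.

4√7

The centre is (2, −2) and r = 10. The square of the distance from P to the centre is 196 + 16 = 212.
Power of the point: PT² = |PO|² − r² = 112, so PT = 4√7.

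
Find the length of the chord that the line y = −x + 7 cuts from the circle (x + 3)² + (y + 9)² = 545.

27√2

Substitute y = −x + 7:
2x² − 26x − 280 = 0  ⟹  x² − 13x − 140 = 0
x = 20 or x = −7, giving (20, −13) and (−7, 14).
Chord length = distance between (20, −13) and (−7, 14) = √1458 = 27√2.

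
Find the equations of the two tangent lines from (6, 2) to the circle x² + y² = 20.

x + 2y = 10 and 2x − y = 10

Let a tangent through (6, 2) have slope m. Its distance from (0, 0) must equal 2√5:
[m·(−6) − (−2)]² = 20(m² + 1)
2m² − 3m − 2 = 0, so m = −1/2 or m = 2.
Through (6, 2) these give x + 2y = 10 and 2x − y = 10.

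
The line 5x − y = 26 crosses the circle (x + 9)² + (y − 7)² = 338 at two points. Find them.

(4, −6) and (8, 14)

From the line, y = 5x − 26. Substituting:
26x² − 312x + 832 = 0  ⟹  x² − 12x + 32 = 0
x = 8 or x = 4, giving (8, 14) and (4, −6).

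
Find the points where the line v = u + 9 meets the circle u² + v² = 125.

Substitute v = u + 9:
2u² + 18u − 44 = 0  ⟹  u² + 9u − 22 = 0
u = 2 or u = −11, giving (2, 11) and (−11, −2).

(−11, −2) and (2, 11)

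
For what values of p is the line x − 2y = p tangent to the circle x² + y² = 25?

For a tangent, require d(centre, line) = r = 5.
|1·0 − 2·0 − p| / √5 = 5
|p| = 5√5.

p = ±5√5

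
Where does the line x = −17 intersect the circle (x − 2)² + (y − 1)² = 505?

The line gives x = −17. Substituting into the circle:
y² − 2y − 143 = 0
y = 13 or y = −11, giving (−17, 13) and (−17, −11).

(−17, −11) and (−17, 13)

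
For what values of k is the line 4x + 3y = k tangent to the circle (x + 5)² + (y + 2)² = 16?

The line touches the circle iff its distance from (−5, −2) is 4:
|4·(−5) + 3·(−2) − k| / √25 = 4
|k − (−26)| = 4·5, so k = −6 or k = −46.

k = −46 or k = −6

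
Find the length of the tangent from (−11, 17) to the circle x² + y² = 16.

With centre O = (0, 0), |OP|² = 410 and r² = 16.
Power of the point: PT² = |PO|² − r² = 394, so PT = √394.

√394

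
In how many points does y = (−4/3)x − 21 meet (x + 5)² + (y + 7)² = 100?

2

Substituting the line into the circle gives 25x² + 426x + 1089 = 0.
Δ = 181476 − 108900 = 72576.
Two real roots: the line is a secant.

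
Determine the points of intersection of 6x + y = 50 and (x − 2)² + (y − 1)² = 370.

Substitute y = −6x + 50:
37x² − 592x + 2035 = 0  ⟹  x² − 16x + 55 = 0
x = 11 or x = 5, giving (11, −16) and (5, 20).

(5, 20) and (11, −16)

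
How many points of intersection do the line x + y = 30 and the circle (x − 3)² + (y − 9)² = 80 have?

Centre (3, 9), r² = 80. Distance² from centre to line = (−18)²/2 = 162.
Since d² > r², the line lies outside the circle.

0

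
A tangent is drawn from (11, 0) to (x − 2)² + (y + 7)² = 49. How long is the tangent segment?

Centre (2, −7), r² = 49. |PO|² = (9)² + (7)² = 130.
By the tangent–radius right angle, tangent length = √(|PO|² − r²) = √81 = 9.

9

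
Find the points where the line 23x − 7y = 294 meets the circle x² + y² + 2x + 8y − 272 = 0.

(7, −19) and (14, 4)

From the line, y = (−294 + 23x)/7. Substituting:
578x² − 12138x + 56644 = 0  ⟹  x² − 21x + 98 = 0
x = 14 or x = 7, giving (14, 4) and (7, −19).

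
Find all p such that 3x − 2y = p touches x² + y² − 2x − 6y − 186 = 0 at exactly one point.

p = −3 ± 14√13

For a tangent, require d(centre, line) = r = 14.
|3·1 − 2·3 − p| / √13 = 14
|p − (−3)| = 14√13.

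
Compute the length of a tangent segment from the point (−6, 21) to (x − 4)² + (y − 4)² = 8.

Centre (4, 4), r² = 8. |PO|² = (−10)² + (17)² = 389.
The tangent meets the radius at right angles, so tangent² = |PO|² − r² = 389 − 8 = 381.

√381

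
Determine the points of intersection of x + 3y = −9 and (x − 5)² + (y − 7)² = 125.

(0, −3) and (3, −4)

Express y = (−9 − x)/3 and substitute into the circle:
10x² − 30x = 0  ⟹  x² − 3x = 0
x = 3 or x = 0, giving (3, −4) and (0, −3).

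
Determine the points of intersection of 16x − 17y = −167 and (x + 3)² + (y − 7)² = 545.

(−20, −9) and (14, 23)

Express y = (167 + 16x)/17 and substitute into the circle:
545x² + 3270x − 152600 = 0  ⟹  x² + 6x − 280 = 0
x = 14 or x = −20, giving (14, 23) and (−20, −9).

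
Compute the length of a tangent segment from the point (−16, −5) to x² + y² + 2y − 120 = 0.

√151

The centre is (0, −1) and r = 11. The square of the distance from P to the centre is 256 + 16 = 272.
By the tangent–radius right angle, tangent length = √(|PO|² − r²) = √151.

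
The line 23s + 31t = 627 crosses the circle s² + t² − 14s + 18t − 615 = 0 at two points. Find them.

(3, 18) and (34, −5)

From the line, t = (627 − 23s)/31. Substituting:
1490s² − 55130s + 151980 = 0  ⟹  s² − 37s + 102 = 0
s = 34 or s = 3, giving (34, −5) and (3, 18).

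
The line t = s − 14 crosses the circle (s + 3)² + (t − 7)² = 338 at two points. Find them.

(4, −10) and (14, 0)

Substitute t = s − 14:
2s² − 36s + 112 = 0  ⟹  s² − 18s + 56 = 0
s = 14 or s = 4, giving (14, 0) and (4, −10).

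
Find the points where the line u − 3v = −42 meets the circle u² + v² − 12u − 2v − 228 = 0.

Substitute v = (42 + u)/3:
10u² − 30u − 540 = 0  ⟹  u² − 3u − 54 = 0
u = 9 or u = −6, giving (9, 17) and (−6, 12).

(−6, 12) and (9, 17)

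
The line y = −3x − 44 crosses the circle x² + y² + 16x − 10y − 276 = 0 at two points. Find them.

From the line, y = −3x − 44. Substituting:
10x² + 310x + 2100 = 0  ⟹  x² + 31x + 210 = 0
x = −10 or x = −21, giving (−10, −14) and (−21, 19).

(−21, 19) and (−10, −14)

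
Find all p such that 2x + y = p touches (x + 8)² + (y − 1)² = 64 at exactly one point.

p = −15 ± 8√5

For a tangent, require d(centre, line) = r = 8.
|2·(−8) + 1·1 − p| / √5 = 8
|p − (−15)| = 8√5.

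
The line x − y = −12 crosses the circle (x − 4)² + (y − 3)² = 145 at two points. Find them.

From the line, y = x + 12. Substituting:
2x² + 10x − 48 = 0  ⟹  x² + 5x − 24 = 0
x = 3 or x = −8, giving (3, 15) and (−8, 4).

(−8, 4) and (3, 15)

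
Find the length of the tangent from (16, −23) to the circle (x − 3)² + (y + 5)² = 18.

Centre (3, −5), r² = 18. |PO|² = (13)² + (−18)² = 493.
The tangent meets the radius at right angles, so tangent² = |PO|² − r² = 493 − 18 = 475.

5√19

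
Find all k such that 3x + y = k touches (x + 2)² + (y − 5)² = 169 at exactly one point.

Tangency holds when the distance from the centre (−2, 5) to the line equals the radius 13:
|3·(−2) + 1·5 − k| / √10 = 13
|k − (−1)| = 13√10.

k = −1 ± 13√10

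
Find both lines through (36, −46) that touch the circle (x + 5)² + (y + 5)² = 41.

4x + 5y = −86 and 5x + 4y = −4

A line y − (−46) = m(x − (36)) is tangent when its distance from (−5, −5) is √41:
(−41m − (41))² = 41(m² + 1)
20m² + 41m + 20 = 0, so m = −4/5 or m = −5/4.
Through (36, −46) these give 4x + 5y = −86 and 5x + 4y = −4.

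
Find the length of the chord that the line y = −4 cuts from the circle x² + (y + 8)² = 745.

54

Substitute y = −4:
x² − 729 = 0
x = 27 or x = −27, giving (27, −4) and (−27, −4).
|(27, −4) − (−27, −4)| = √((54)² + (0)²) = 54.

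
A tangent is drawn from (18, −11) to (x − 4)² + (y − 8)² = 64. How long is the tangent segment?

The centre is (4, 8) and r = 8. The square of the distance from P to the centre is 196 + 361 = 557.
By the tangent–radius right angle, tangent length = √(|PO|² − r²) = √493.

√493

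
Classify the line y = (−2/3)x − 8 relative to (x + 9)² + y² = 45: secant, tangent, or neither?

d² = (2·(−9) + 3·0 − (−24))²/13 = 36/13; r² = 45.
Since d² < r², the line cuts the circle twice.

secant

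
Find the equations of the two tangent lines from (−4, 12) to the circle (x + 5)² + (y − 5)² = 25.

Write the tangent as mx − y + (12 − m·(−4)) = 0 and set its distance from the centre to 5:
[m·(−1) − (−7)]² = 25(m² + 1)
12m² + 7m − 12 = 0, so m = 3/4 or m = −4/3.
Through (−4, 12) these give 3x − 4y = −60 and 4x + 3y = 20.

3x − 4y = −60 and 4x + 3y = 20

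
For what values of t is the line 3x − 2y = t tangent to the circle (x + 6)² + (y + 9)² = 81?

The line touches the circle iff its distance from (−6, −9) is 9:
|3·(−6) − 2·(−9) − t| / √13 = 9
|t| = 9√13.

t = ±9√13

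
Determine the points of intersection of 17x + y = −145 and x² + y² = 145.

From the line, y = −17x − 145. Substituting:
290x² + 4930x + 20880 = 0  ⟹  x² + 17x + 72 = 0
x = −8 or x = −9, giving (−8, −9) and (−9, 8).

(−9, 8) and (−8, −9)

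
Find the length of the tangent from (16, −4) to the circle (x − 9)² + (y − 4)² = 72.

The centre is (9, 4) and r = 6√2. The square of the distance from P to the centre is 49 + 64 = 113.
Power of the point: PT² = |PO|² − r² = 41, so PT = √41.

√41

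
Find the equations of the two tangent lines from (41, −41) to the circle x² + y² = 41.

Write the tangent as mx − y + (−41 − m·(41)) = 0 and set its distance from the centre to √41:
[m·(−41) − (41)]² = 41(m² + 1)
20m² + 41m + 20 = 0, so m = −5/4 or m = −4/5.
With m = −5/4: 5x + 4y = 41. With m = −4/5: 4x + 5y = −41.

5x + 4y = 41 and 4x + 5y = −41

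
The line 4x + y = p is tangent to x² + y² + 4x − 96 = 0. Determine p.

p = −8 ± 10√17

For a tangent, require d(centre, line) = r = 10.
|4·(−2) + 1·0 − p| / √17 = 10
|p − (−8)| = 10√17.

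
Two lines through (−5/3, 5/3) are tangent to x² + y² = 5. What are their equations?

x − 2y = −5 and 2x − y = −5

A line y − (5/3) = m(x − (−5/3)) is tangent when its distance from (0, 0) is √5:
[m·(5/3) − (−5/3)]² = 5(m² + 1)
2m² − 5m + 2 = 0, so m = 1/2 or m = 2.
With m = 1/2: x − 2y = −5. With m = 2: 2x − y = −5.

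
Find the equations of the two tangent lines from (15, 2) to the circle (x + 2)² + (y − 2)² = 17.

x − 4y = 7 and x + 4y = 23

A line y − (2) = m(x − (15)) is tangent when its distance from (−2, 2) is √17:
[m·(−17) − (0)]² = 17(m² + 1)
16m² − 1 = 0, so m = 1/4 or m = −1/4.
With m = 1/4: x − 4y = 7. With m = −1/4: x + 4y = 23.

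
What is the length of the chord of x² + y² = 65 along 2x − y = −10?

Centre (0, 0), r² = 65. Perpendicular distance d from centre to line = |10| / √5 = 10/√5.
Half the chord is √(r² − d²) = √(45), so the full chord is 6√5.

6√5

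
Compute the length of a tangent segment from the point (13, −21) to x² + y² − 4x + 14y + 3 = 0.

√267

With centre O = (2, −7), |OP|² = 317 and r² = 50.
Power of the point: PT² = |PO|² − r² = 267, so PT = √267.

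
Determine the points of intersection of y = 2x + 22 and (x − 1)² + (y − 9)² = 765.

Express y = 2x + 22 and substitute into the circle:
5x² + 50x − 595 = 0  ⟹  x² + 10x − 119 = 0
x = 7 or x = −17, giving (7, 36) and (−17, −12).

(−17, −12) and (7, 36)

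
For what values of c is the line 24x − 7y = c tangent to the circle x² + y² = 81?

c = −225 or c = 225

The line touches the circle iff its distance from (0, 0) is 9:
|24·0 − 7·0 − c| / √625 = 9
|c| = 9·25, so c = 225 or c = −225.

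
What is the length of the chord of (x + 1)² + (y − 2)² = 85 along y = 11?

4

Centre (−1, 2), r² = 85. Perpendicular distance d from centre to line = |−9| / √1 = 9.
Chord = 2√(r² − d²) = 2·√(4) = 4.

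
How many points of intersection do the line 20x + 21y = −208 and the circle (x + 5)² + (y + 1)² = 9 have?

1

Centre (−5, −1), r² = 9. Distance² from centre to line = (87)²/841 = 9.
Since d² = r², the line is tangent.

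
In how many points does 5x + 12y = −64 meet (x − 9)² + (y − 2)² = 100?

0

Centre (9, 2), r² = 100. Distance² from centre to line = (133)²/169 = 17689/169.
Since d² > r², the line lies outside the circle.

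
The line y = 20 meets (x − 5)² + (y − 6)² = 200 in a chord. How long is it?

Express y = 20 and substitute into the circle:
x² − 10x + 21 = 0
x = 7 or x = 3, giving (7, 20) and (3, 20).
|(7, 20) − (3, 20)| = √((4)² + (0)²) = 4.

4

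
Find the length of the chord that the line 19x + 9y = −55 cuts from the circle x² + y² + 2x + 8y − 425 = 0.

Express y = (−55 − 19x)/9 and substitute into the circle:
442x² + 884x − 35360 = 0  ⟹  x² + 2x − 80 = 0
x = 8 or x = −10, giving (8, −23) and (−10, 15).
|(8, −23) − (−10, 15)| = √((18)² + (−38)²) = 2√442.

2√442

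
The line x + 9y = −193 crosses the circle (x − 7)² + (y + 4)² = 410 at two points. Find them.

(−4, −21) and (14, −23)

Express y = (−193 − x)/9 and substitute into the circle:
82x² − 820x − 4592 = 0  ⟹  x² − 10x − 56 = 0
x = 14 or x = −4, giving (14, −23) and (−4, −21).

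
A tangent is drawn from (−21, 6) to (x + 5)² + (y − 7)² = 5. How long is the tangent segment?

The centre is (−5, 7) and r = √5. The square of the distance from P to the centre is 256 + 1 = 257.
The tangent meets the radius at right angles, so tangent² = |PO|² − r² = 257 − 5 = 252.

6√7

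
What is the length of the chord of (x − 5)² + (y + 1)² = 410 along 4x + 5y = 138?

2√41

Centre (5, −1), r² = 410. Perpendicular distance d from centre to line = |−123| / √41 = 123/√41.
Half the chord is √(r² − d²) = √(41), so the full chord is 2√41.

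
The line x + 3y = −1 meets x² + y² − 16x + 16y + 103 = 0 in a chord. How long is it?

From the line, y = (−1 − x)/3. Substituting:
10x² − 190x + 880 = 0  ⟹  x² − 19x + 88 = 0
x = 11 or x = 8, giving (11, −4) and (8, −3).
Chord length = distance between (11, −4) and (8, −3) = √10 = √10.

√10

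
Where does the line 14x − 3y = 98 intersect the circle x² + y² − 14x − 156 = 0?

(4, −14) and (10, 14)

From the line, y = (−98 + 14x)/3. Substituting:
205x² − 2870x + 8200 = 0  ⟹  x² − 14x + 40 = 0
x = 10 or x = 4, giving (10, 14) and (4, −14).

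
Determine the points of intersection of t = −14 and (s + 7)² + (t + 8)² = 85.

(−14, −14) and (0, −14)

From the line, t = −14. Substituting:
s² + 14s = 0
s = 0 or s = −14, giving (0, −14) and (−14, −14).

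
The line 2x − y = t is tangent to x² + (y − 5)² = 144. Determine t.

t = −5 ± 12√5

For a tangent, require d(centre, line) = r = 12.
|2·0 − 1·5 − t| / √5 = 12
|t − (−5)| = 12√5.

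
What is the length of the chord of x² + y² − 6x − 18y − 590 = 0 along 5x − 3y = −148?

Express y = (148 + 5x)/3 and substitute into the circle:
34x² + 1156x + 8602 = 0  ⟹  x² + 34x + 253 = 0
x = −11 or x = −23, giving (−11, 31) and (−23, 11).
|(−11, 31) − (−23, 11)| = √((12)² + (20)²) = 4√34.

4√34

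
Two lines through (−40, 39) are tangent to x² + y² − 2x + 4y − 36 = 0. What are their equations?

Write the tangent as mx − y + (39 − m·(−40)) = 0 and set its distance from the centre to √41:
(41m − (−41))² = 41(m² + 1)
20m² + 41m + 20 = 0, so m = −5/4 or m = −4/5.
Through (−40, 39) these give 5x + 4y = −44 and 4x + 5y = 35.

5x + 4y = −44 and 4x + 5y = 35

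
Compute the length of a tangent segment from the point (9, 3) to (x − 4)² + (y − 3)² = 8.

√17

Centre (4, 3), r² = 8. |PO|² = (5)² + (0)² = 25.
The tangent meets the radius at right angles, so tangent² = |PO|² − r² = 25 − 8 = 17.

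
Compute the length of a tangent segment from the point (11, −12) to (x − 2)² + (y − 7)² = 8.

√434

The centre is (2, 7) and r = 2√2. The square of the distance from P to the centre is 81 + 361 = 442.
By the tangent–radius right angle, tangent length = √(|PO|² − r²) = √434.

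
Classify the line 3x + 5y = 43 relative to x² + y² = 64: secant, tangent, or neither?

Substituting the line into the circle gives 34x² − 258x + 249 = 0.
Δ = 66564 − 33864 = 32700.
Two real roots: the line is a secant.

secant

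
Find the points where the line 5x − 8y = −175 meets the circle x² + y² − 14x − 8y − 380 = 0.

(−11, 15) and (5, 25)

From the line, y = (175 + 5x)/8. Substituting:
89x² + 534x − 4895 = 0  ⟹  x² + 6x − 55 = 0
x = 5 or x = −11, giving (5, 25) and (−11, 15).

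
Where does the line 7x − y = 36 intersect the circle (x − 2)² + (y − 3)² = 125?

Substitute y = 7x − 36:
50x² − 550x + 1400 = 0  ⟹  x² − 11x + 28 = 0
x = 7 or x = 4, giving (7, 13) and (4, −8).

(4, −8) and (7, 13)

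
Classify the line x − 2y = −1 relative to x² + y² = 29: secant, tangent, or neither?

secant

Substituting the line into the circle gives 5x² + 2x − 115 = 0.
Δ = 4 − (−2300) = 2304.
Two real roots: the line is a secant.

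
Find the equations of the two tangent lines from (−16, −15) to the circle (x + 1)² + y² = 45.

x − 2y = 14 and 2x − y = −17

Let a tangent through (−16, −15) have slope m. Its distance from (−1, 0) must equal 3√5:
[m·(15) − (15)]² = 45(m² + 1)
2m² − 5m + 2 = 0, so m = 1/2 or m = 2.
Through (−16, −15) these give x − 2y = 14 and 2x − y = −17.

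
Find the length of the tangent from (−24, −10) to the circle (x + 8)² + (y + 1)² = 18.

√319

Centre (−8, −1), r² = 18. |PO|² = (−16)² + (−9)² = 337.
The tangent meets the radius at right angles, so tangent² = |PO|² − r² = 337 − 18 = 319.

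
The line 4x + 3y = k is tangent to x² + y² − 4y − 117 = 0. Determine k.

Tangency holds when the distance from the centre (0, 2) to the line equals the radius 11:
|4·0 + 3·2 − k| / √25 = 11
|k − (6)| = 11·5, so k = 61 or k = −49.

k = −49 or k = 61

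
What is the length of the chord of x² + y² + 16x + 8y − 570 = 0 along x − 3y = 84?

The distance from (−8, −4) to the line is 80/√10, and r² = 650.
Chord = 2√(r² − d²) = 2·√(10) = 2√10.

2√10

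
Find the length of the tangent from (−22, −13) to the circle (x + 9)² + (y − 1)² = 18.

The centre is (−9, 1) and r = 3√2. The square of the distance from P to the centre is 169 + 196 = 365.
The tangent meets the radius at right angles, so tangent² = |PO|² − r² = 365 − 18 = 347.

√347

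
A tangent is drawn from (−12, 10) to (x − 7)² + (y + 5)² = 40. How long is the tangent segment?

Centre (7, −5), r² = 40. |PO|² = (−19)² + (15)² = 586.
By the tangent–radius right angle, tangent length = √(|PO|² − r²) = √546.

√546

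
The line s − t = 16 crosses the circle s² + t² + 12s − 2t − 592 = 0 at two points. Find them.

(−8, −24) and (19, 3)

From the line, t = s − 16. Substituting:
2s² − 22s − 304 = 0  ⟹  s² − 11s − 152 = 0
s = 19 or s = −8, giving (19, 3) and (−8, −24).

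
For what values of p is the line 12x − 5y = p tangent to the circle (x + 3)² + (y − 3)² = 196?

p = −233 or p = 131

The line touches the circle iff its distance from (−3, 3) is 14:
|12·(−3) − 5·3 − p| / √169 = 14
|p − (−51)| = 14·13, so p = 131 or p = −233.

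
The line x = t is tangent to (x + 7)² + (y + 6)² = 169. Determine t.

t = −20 or t = 6

For a tangent, require d(centre, line) = r = 13.
|1·(−7) + 0·(−6) − t| / √1 = 13
|t − (−7)| = 13, so t = 6 or t = −20.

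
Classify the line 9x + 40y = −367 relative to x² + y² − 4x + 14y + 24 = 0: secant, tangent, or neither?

secant

Centre (2, −7), r² = 29. Distance² from centre to line = (105)²/1681 = 11025/1681.
Since d² < r², the line cuts the circle twice.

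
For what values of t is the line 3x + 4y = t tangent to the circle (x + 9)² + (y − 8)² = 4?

Tangency holds when the distance from the centre (−9, 8) to the line equals the radius 2:
|3·(−9) + 4·8 − t| / √25 = 2
|t − (5)| = 2·5, so t = 15 or t = −5.

t = −5 or t = 15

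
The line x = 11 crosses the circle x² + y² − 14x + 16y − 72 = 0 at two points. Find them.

The line gives x = 11. Substituting into the circle:
y² + 16y − 105 = 0
y = 5 or y = −21, giving (11, 5) and (11, −21).

(11, −21) and (11, 5)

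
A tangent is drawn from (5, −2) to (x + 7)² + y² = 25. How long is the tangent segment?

√123

With centre O = (−7, 0), |OP|² = 148 and r² = 25.
Power of the point: PT² = |PO|² − r² = 123, so PT = √123.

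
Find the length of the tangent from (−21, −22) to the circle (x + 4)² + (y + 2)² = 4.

With centre O = (−4, −2), |OP|² = 689 and r² = 4.
By the tangent–radius right angle, tangent length = √(|PO|² − r²) = √685.

√685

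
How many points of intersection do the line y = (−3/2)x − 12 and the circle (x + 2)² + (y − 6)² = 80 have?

Centre (−2, 6), r² = 80. Distance² from centre to line = (30)²/13 = 900/13.
Since d² < r², the line cuts the circle twice.

2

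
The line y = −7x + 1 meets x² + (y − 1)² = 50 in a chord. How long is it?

The distance from (0, 1) to the line is 0/√50, and r² = 50.
Chord = 2√(r² − d²) = 2·√(50) = 10√2.

10√2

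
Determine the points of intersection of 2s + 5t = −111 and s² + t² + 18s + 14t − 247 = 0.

(−28, −11) and (2, −23)

Substitute t = (−111 − 2s)/5:
29s² + 754s − 1624 = 0  ⟹  s² + 26s − 56 = 0
s = 2 or s = −28, giving (2, −23) and (−28, −11).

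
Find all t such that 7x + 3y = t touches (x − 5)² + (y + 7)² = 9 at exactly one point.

t = 14 ± 3√58

The line touches the circle iff its distance from (5, −7) is 3:
|7·5 + 3·(−7) − t| / √58 = 3
|t − (14)| = 3√58.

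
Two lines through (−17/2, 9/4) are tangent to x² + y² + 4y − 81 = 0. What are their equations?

7x − 6y = −73 and 9x − 2y = −81

Let a tangent through (−17/2, 9/4) have slope m. Its distance from (0, −2) must equal √85:
(17/2m − (−17/4))² = 85(m² + 1)
12m² − 68m + 63 = 0, so m = 7/6 or m = 9/2.
With m = 7/6: 7x − 6y = −73. With m = 9/2: 9x − 2y = −81.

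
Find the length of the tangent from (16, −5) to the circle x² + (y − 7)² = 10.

√390

With centre O = (0, 7), |OP|² = 400 and r² = 10.
By the tangent–radius right angle, tangent length = √(|PO|² − r²) = √390.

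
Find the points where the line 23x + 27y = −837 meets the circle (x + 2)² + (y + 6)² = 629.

(−27, −8) and (0, −31)

Substitute y = (−837 − 23x)/27:
1258x² + 33966x = 0  ⟹  x² + 27x = 0
x = 0 or x = −27, giving (0, −31) and (−27, −8).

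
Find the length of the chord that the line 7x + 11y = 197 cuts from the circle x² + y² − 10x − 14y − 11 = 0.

√170

Centre (5, 7), r² = 85. Perpendicular distance d from centre to line = |−85| / √170 = 85/√170.
Chord = 2√(r² − d²) = 2·√(85/2) = √170.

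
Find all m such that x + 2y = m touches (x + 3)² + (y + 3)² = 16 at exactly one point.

m = −9 ± 4√5

Tangency holds when the distance from the centre (−3, −3) to the line equals the radius 4:
|1·(−3) + 2·(−3) − m| / √5 = 4
|m − (−9)| = 4√5.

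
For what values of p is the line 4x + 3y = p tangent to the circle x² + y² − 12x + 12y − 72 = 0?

p = −54 or p = 66

For a tangent, require d(centre, line) = r = 12.
|4·6 + 3·(−6) − p| / √25 = 12
|p − (6)| = 12·5, so p = 66 or p = −54.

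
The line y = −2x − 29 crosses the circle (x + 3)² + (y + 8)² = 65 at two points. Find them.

Substitute y = −2x − 29:
5x² + 90x + 385 = 0  ⟹  x² + 18x + 77 = 0
x = −7 or x = −11, giving (−7, −15) and (−11, −7).

(−11, −7) and (−7, −15)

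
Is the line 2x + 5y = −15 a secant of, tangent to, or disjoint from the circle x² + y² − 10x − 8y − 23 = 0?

Substituting the line into the circle gives 29x² − 110x + 250 = 0.
Δ = 12100 − 29000 = −16900.
No real roots: the line does not meet the circle.

disjoint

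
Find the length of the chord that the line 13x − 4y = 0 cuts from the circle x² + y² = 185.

The distance from (0, 0) to the line is 0/√185, and r² = 185.
Half the chord is √(r² − d²) = √(185), so the full chord is 2√185.

2√185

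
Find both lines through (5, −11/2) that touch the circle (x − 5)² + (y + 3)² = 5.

A line y − (−11/2) = m(x − (5)) is tangent when its distance from (5, −3) is √5:
[m·(0) − (5/2)]² = 5(m² + 1)
4m² − 1 = 0, so m = 1/2 or m = −1/2.
Through (5, −11/2) these give x − 2y = 16 and x + 2y = −6.

x − 2y = 16 and x + 2y = −6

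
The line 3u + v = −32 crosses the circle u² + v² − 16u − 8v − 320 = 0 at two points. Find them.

From the line, v = −3u − 32. Substituting:
10u² + 200u + 960 = 0  ⟹  u² + 20u + 96 = 0
u = −8 or u = −12, giving (−8, −8) and (−12, 4).

(−12, 4) and (−8, −8)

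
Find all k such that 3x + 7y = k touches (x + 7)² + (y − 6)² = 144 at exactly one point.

k = 21 ± 12√58

The line touches the circle iff its distance from (−7, 6) is 12:
|3·(−7) + 7·6 − k| / √58 = 12
|k − (21)| = 12√58.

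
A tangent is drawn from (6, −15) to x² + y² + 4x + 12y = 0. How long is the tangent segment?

√105

Centre (−2, −6), r² = 40. |PO|² = (8)² + (−9)² = 145.
By the tangent–radius right angle, tangent length = √(|PO|² − r²) = √105.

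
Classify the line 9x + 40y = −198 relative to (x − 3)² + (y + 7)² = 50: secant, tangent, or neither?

Substituting the line into the circle gives 1681x² − 11076x − 58876 = 0.
Discriminant = (−11076)² − 4·1681·(−58876) = 518560000 > 0.
Two real roots: the line is a secant.

secant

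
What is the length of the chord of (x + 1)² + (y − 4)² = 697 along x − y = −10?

Centre (−1, 4), r² = 697. Perpendicular distance d from centre to line = |5| / √2 = 5/√2.
Half the chord is √(r² − d²) = √(1369/2), so the full chord is 37√2.

37√2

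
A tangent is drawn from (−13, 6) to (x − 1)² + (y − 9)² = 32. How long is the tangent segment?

√173

With centre O = (1, 9), |OP|² = 205 and r² = 32.
By the tangent–radius right angle, tangent length = √(|PO|² − r²) = √173.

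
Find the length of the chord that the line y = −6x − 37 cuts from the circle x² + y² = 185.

Centre (0, 0), r² = 185. Perpendicular distance d from centre to line = |37| / √37 = 37/√37.
Half the chord is √(r² − d²) = √(148), so the full chord is 4√37.

4√37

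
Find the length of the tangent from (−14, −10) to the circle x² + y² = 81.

√215

The centre is (0, 0) and r = 9. The square of the distance from P to the centre is 196 + 100 = 296.
By the tangent–radius right angle, tangent length = √(|PO|² − r²) = √215.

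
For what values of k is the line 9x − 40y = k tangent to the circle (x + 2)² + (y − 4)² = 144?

k = −670 or k = 314

Tangency holds when the distance from the centre (−2, 4) to the line equals the radius 12:
|9·(−2) − 40·4 − k| / √1681 = 12
|k − (−178)| = 12·41, so k = 314 or k = −670.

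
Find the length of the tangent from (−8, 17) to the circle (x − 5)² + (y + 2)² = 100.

Centre (5, −2), r² = 100. |PO|² = (−13)² + (19)² = 530.
Power of the point: PT² = |PO|² − r² = 430, so PT = √430.

√430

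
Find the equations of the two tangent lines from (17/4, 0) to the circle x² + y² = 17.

Let a tangent through (17/4, 0) have slope m. Its distance from (0, 0) must equal √17:
[m·(−17/4) − (0)]² = 17(m² + 1)
m² − 16 = 0, so m = 4 or m = −4.
Through (17/4, 0) these give 4x − y = 17 and 4x + y = 17.

4x − y = 17 and 4x + y = 17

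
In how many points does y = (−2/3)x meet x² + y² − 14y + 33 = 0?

0

Centre (0, 7), r² = 16. Distance² from centre to line = (21)²/13 = 441/13.
Since d² > r², the line lies outside the circle.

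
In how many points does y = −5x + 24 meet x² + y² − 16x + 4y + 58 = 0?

Substituting the line into the circle gives 26x² − 276x + 730 = 0.
Discriminant = (−276)² − 4·26·(730) = 256 > 0.
Two real roots: the line is a secant.

2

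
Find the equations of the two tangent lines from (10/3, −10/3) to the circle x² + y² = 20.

Let a tangent through (10/3, −10/3) have slope m. Its distance from (0, 0) must equal 2√5:
[m·(−10/3) − (10/3)]² = 20(m² + 1)
2m² − 5m + 2 = 0, so m = 1/2 or m = 2.
Through (10/3, −10/3) these give x − 2y = 10 and 2x − y = 10.

x − 2y = 10 and 2x − y = 10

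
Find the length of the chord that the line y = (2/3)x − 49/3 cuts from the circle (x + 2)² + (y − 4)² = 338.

2√13

Substitute y = (−49 + 2x)/3:
13x² − 208x + 715 = 0  ⟹  x² − 16x + 55 = 0
x = 11 or x = 5, giving (11, −9) and (5, −13).
|(11, −9) − (5, −13)| = √((6)² + (4)²) = 2√13.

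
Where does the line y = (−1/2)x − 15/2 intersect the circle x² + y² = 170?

Express y = (−15 − x)/2 and substitute into the circle:
5x² + 30x − 455 = 0  ⟹  x² + 6x − 91 = 0
x = 7 or x = −13, giving (7, −11) and (−13, −1).

(−13, −1) and (7, −11)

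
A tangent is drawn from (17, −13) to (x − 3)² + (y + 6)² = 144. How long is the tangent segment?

Centre (3, −6), r² = 144. |PO|² = (14)² + (−7)² = 245.
By the tangent–radius right angle, tangent length = √(|PO|² − r²) = √101.

√101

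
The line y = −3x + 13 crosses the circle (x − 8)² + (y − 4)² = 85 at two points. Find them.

(1, 10) and (6, −5)

From the line, y = −3x + 13. Substituting:
10x² − 70x + 60 = 0  ⟹  x² − 7x + 6 = 0
x = 6 or x = 1, giving (6, −5) and (1, 10).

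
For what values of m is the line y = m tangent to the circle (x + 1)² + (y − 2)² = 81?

m = −7 or m = 11

Tangency holds when the distance from the centre (−1, 2) to the line equals the radius 9:
|0·(−1) + 1·2 − m| / √1 = 9
|m − (2)| = 9, so m = 11 or m = −7.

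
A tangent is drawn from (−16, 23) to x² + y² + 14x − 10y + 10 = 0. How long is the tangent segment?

With centre O = (−7, 5), |OP|² = 405 and r² = 64.
By the tangent–radius right angle, tangent length = √(|PO|² − r²) = √341.

√341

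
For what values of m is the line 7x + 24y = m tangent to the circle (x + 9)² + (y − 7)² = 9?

For a tangent, require d(centre, line) = r = 3.
|7·(−9) + 24·7 − m| / √625 = 3
|m − (105)| = 3·25, so m = 180 or m = 30.

m = 30 or m = 180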